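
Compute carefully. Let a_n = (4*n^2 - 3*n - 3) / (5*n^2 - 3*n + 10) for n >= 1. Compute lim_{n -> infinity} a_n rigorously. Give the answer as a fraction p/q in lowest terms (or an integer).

Divide numerator and denominator by n^2, the highest power:
numerator / n^2 = 4 - 3/n - 3/n^2
denominator / n^2 = 5 - 3/n + 10/n^2
As n -> infinity, all terms of the form c/n^k (k >= 1) tend to 0.
So numerator / n^2 -> 4 and denominator / n^2 -> 5.
Therefore lim a_n = 4/5.

4/5


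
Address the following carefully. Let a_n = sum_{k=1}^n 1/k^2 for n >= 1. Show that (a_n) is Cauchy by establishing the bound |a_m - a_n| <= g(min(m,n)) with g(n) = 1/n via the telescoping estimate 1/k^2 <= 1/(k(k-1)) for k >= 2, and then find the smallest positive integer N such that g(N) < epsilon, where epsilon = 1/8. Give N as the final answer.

For m > n >= 1: |a_m - a_n| = sum_{k=n+1}^m 1/k^2.
Use 1/k^2 <= 1/(k(k-1)) = 1/(k-1) - 1/k for k >= 2:
sum_{k=n+1}^m 1/k^2 <= sum_{k=n+1}^m (1/(k-1) - 1/k) = 1/n - 1/m <= 1/n.
By symmetry the same bound holds with n,m swapped, so |a_m - a_n| <= 1/min(m,n) = g(min(m,n)). Since g(n) -> 0, (a_n) is Cauchy.
Now solve g(N) < 1/8: 1/N < 1/8 <=> N > 1/(1/8) = 8.
The smallest integer strictly greater than 8 is N = 9.
Check: g(9) = 1/9 < 1/8; g(8) = 1/8 >= 1/8. So N = 9.

9


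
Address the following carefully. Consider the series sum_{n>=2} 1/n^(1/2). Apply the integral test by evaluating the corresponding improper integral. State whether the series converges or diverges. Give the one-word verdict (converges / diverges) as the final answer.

Let f(x) = 1/sqrt(x). Then f is positive, continuous, and decreasing on [2, infinity), so the integral test applies.
Compute the improper integral int_{2}^infinity f(x) dx:
  antiderivative F(x) = 2*sqrt(x).
  As x -> infinity, F(x) -> infinity (since p = 1/2 < 1).
  So the integral diverges. By the integral test, the series diverges.

diverges


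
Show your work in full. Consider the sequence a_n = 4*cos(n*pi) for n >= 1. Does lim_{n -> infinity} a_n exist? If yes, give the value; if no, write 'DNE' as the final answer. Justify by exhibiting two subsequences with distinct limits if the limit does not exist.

Examine the behaviour of a_n along subsequences.
cos(n*pi) = (-1)^n, so a_n = 4*(-1)^n. a_{2k} = 4 -> 4. a_{2k+1} = -4 -> -4.
Since these two subsequential limits are 4 and -4, distinct, the full sequence cannot converge (a convergent sequence has all subsequences tending to the same limit). So lim a_n does not exist.

DNE


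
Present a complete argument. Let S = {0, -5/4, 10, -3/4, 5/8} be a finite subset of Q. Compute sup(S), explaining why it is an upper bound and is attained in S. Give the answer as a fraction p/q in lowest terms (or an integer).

S is finite, so sup(S) = max(S).
Sorted decreasing:
10, 5/8, 0, -3/4, -5/4
The extremum is 10.
For every x in S, x <= 10. And 10 is in S, so it is attained.
Therefore sup(S) = 10.

10


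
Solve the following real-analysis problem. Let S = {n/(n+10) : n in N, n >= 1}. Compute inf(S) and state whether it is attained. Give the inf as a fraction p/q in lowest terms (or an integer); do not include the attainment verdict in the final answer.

Analysis:
- Values: 1/11, 1/6, 3/13, 2/7, ... strictly increasing.
- Minimum is 1/11 (n=1); inf = 1/11 (attained).
- n/(n+10) = 1 - 10/(n+10) -> 1 from below as n -> infinity, and never equals 1.
- So sup = 1 (not attained).
Conclusion: inf(S) = 1/11, attained in S.

1/11


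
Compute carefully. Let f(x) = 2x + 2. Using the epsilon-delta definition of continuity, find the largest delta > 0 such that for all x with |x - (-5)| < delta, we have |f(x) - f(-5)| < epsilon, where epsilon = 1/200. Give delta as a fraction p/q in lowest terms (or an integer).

We compute f(-5) = 2*(-5) + 2 = -8.
|f(x) - f(-5)| = |2x + 2 - (-8)| = |2(x - (-5))| = 2|x - (-5)|.
We need 2|x - (-5)| < 1/200, i.e. |x - (-5)| < 1/200 / 2 = 1/400.
So any delta <= 1/400 works. Conversely, if delta > 1/400, then x = -5 + 1/400 satisfies |x - (-5)| = 1/400 < delta but |f(x) - f(-5)| = 2 * 1/400 = 1/200, which is not < 1/200; so no larger delta works.
Hence the largest such delta is 1/400.

1/400


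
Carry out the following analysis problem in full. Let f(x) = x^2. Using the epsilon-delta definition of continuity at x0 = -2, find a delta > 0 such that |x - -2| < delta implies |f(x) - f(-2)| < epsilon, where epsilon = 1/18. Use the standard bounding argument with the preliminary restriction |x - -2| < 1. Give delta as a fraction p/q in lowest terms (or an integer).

Factor: |x^2 - (-2)^2| = |x - -2| * |x + -2|.
Impose |x - -2| < 1 first. Then |x + -2| = |(x - -2) + 2*(-2)| <= |x - -2| + 2*|-2| < 1 + 4 = 5.
So |x^2 - (-2)^2| < delta * 5.
We need delta * 5 <= 1/18, i.e. delta <= 1/18/5 = 1/90.
Since 1/90 < 1, this is tighter than 1; take delta = 1/90.
So delta = 1/90 works.

1/90


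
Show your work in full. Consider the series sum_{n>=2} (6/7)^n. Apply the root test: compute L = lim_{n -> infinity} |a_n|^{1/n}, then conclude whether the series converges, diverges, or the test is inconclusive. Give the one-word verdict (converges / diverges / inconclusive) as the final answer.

Let a_n denote the general term. Form |a_n|^(1/n) and simplify:
|a_n|^(1/n) = 6/7
Take the limit as n -> infinity: L = 6/7.
Since L = 6/7 < 1, the root test implies convergence.

converges


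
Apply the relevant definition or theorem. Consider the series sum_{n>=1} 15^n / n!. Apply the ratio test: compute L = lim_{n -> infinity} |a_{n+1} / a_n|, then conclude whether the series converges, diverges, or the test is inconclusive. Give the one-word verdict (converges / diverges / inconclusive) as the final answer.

Let a_n denote the general term. Form the ratio a_{n+1}/a_n and simplify:
a_{n+1}/a_n = 15/(n + 1)
Take the limit as n -> infinity: L = 0.
Since L = 0 < 1, the ratio test implies the series converges.

converges


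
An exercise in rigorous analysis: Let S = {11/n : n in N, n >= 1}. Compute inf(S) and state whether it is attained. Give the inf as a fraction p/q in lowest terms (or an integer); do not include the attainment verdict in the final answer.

Analysis:
- Values: 11, 11/2, 11/3, 11/4, ... strictly decreasing.
- The maximum is 11 (n=1); sup = 11 (attained).
- The set is bounded below by 0; 11/n -> 0 so 0 is the greatest lower bound.
- 0 is not in the set, so inf = 0 is not attained.
Conclusion: inf(S) = 0, not attained in S.

0


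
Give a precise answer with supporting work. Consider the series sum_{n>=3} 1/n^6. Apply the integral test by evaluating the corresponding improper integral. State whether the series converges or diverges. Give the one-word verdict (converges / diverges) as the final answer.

Let f(x) = x^(-6). Then f is positive, continuous, and decreasing on [3, infinity), so the integral test applies.
Compute the improper integral int_{3}^infinity f(x) dx:
  antiderivative F(x) = -1/(5*x^5).
  As x -> infinity, F(x) -> 0 (since p = 6 > 1).
  So int = F(infinity) - F(3) = 0 - (-1/1215) = 1/1215.
  Finite, so by the integral test, the series converges.

converges


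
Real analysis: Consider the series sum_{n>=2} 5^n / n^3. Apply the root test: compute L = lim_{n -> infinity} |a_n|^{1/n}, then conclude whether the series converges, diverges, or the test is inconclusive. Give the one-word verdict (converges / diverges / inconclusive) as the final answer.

Let a_n denote the general term. Form |a_n|^(1/n) and simplify:
|a_n|^(1/n) = 5/n^(3/n)
Take the limit as n -> infinity: L = 5.
Since L = 5 > 1, the root test implies divergence.

diverges


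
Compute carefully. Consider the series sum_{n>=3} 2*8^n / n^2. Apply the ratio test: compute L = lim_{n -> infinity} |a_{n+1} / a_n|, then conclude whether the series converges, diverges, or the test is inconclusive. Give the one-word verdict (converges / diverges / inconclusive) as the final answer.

Let a_n denote the general term. Form the ratio a_{n+1}/a_n and simplify:
a_{n+1}/a_n = 8*n^2/(n + 1)^2
Take the limit as n -> infinity: L = 8.
Since L = 8 > 1 (or L = infinity), the ratio test implies the series diverges.

diverges


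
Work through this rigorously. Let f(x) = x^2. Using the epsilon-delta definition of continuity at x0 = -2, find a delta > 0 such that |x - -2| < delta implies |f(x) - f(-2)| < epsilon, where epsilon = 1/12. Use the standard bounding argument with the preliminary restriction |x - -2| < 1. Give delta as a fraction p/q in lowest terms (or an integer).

Factor: |x^2 - (-2)^2| = |x - -2| * |x + -2|.
Impose |x - -2| < 1 first. Then |x + -2| = |(x - -2) + 2*(-2)| <= |x - -2| + 2*|-2| < 1 + 4 = 5.
So |x^2 - (-2)^2| < delta * 5.
We need delta * 5 <= 1/12, i.e. delta <= 1/12/5 = 1/60.
Since 1/60 < 1, this is tighter than 1; take delta = 1/60.
So delta = 1/60 works.

1/60


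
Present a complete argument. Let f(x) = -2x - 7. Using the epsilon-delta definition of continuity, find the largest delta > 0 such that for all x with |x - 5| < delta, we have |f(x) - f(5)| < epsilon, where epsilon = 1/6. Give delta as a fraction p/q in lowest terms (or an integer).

We compute f(5) = -2*(5) - 7 = -17.
|f(x) - f(5)| = |-2x - 7 - (-17)| = |-2(x - 5)| = 2|x - 5|.
We need 2|x - 5| < 1/6, i.e. |x - 5| < 1/6 / 2 = 1/12.
So any delta <= 1/12 works. Conversely, if delta > 1/12, then x = 5 + 1/12 satisfies |x - 5| = 1/12 < delta but |f(x) - f(5)| = 2 * 1/12 = 1/6, which is not < 1/6; so no larger delta works.
Hence the largest such delta is 1/12.

1/12


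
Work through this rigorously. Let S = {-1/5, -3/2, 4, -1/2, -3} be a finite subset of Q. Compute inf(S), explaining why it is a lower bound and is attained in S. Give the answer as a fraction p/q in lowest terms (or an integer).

S is finite, so inf(S) = min(S).
Sorted increasing:
-3, -3/2, -1/2, -1/5, 4
The extremum is -3.
For every x in S, x >= -3. And -3 is in S, so it is attained.
Therefore inf(S) = -3.

-3


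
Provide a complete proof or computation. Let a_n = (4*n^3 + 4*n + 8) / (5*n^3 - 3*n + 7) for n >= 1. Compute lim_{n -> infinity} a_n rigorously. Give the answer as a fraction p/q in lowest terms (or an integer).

Divide numerator and denominator by n^3, the highest power:
numerator / n^3 = 4 + 4/n^2 + 8/n^3
denominator / n^3 = 5 - 3/n^2 + 7/n^3
As n -> infinity, all terms of the form c/n^k (k >= 1) tend to 0.
So numerator / n^3 -> 4 and denominator / n^3 -> 5.
Therefore lim a_n = 4/5.

4/5


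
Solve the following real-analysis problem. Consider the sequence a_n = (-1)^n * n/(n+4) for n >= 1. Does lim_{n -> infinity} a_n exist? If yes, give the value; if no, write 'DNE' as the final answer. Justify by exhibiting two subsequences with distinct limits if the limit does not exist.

Examine the behaviour of a_n along subsequences.
a_{2k} = 2k/(2k+4) -> 1. a_{2k+1} = -(2k+1)/(2k+5) -> -1.
Since these two subsequential limits are 1 and -1, distinct, the full sequence cannot converge (a convergent sequence has all subsequences tending to the same limit). So lim a_n does not exist.

DNE


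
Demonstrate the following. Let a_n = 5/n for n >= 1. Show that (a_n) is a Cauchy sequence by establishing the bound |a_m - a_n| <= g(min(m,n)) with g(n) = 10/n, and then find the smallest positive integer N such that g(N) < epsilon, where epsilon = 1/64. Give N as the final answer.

For any m, n >= 1, by the triangle inequality:
|a_m - a_n| = |5/m - 5/n| <= 5*1/m + 5*1/n <= 10/min(m,n).
So g(n) = 10/n bounds the Cauchy difference. Since g(n) -> 0, (a_n) is Cauchy.
Now solve g(N) < 1/64: 10/N < 1/64 <=> N > 10 / (1/64) = 640.
The smallest integer strictly greater than 640 is N = 641.
Check: g(641) = 10/641 = 10/641 < 1/64; g(640) = 1/64 >= 1/64. So N = 641.

641


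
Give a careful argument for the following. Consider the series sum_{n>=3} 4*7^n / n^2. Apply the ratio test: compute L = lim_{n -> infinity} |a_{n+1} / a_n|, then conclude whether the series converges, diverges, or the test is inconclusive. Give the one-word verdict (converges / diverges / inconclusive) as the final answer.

Let a_n denote the general term. Form the ratio a_{n+1}/a_n and simplify:
a_{n+1}/a_n = 7*n^2/(n + 1)^2
Take the limit as n -> infinity: L = 7.
Since L = 7 > 1 (or L = infinity), the ratio test implies the series diverges.

diverges


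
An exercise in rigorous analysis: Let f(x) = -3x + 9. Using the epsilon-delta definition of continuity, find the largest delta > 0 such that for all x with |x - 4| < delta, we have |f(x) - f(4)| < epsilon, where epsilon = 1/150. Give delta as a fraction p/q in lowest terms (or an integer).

We compute f(4) = -3*(4) + 9 = -3.
|f(x) - f(4)| = |-3x + 9 - (-3)| = |-3(x - 4)| = 3|x - 4|.
We need 3|x - 4| < 1/150, i.e. |x - 4| < 1/150 / 3 = 1/450.
So any delta <= 1/450 works. Conversely, if delta > 1/450, then x = 4 + 1/450 satisfies |x - 4| = 1/450 < delta but |f(x) - f(4)| = 3 * 1/450 = 1/150, which is not < 1/150; so no larger delta works.
Hence the largest such delta is 1/450.

1/450


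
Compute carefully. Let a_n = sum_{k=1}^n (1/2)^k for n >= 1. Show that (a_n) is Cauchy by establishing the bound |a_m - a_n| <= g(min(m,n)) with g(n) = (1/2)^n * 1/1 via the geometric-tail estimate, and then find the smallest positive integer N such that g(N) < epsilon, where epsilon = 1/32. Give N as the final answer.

For m > n >= 1: |a_m - a_n| = sum_{k=n+1}^m (1/2)^k < sum_{k=n+1}^infinity (1/2)^k = (1/2)^(n+1) / (1 - 1/2) = (1/2)^n * (1/2) * (2/1) = (1/2)^n * 1/1.
So g(n) = (1/2)^n / 1. Since g(n) -> 0, (a_n) is Cauchy.
Now solve g(N) < 1/32: (1/2)^N / 1 < 1/32 <=> 2^N > 1 / (1 * 1/32) = 32.
Check powers of 2: 2^5 = 32 <= 32, 2^6 = 64 > 32.
So the smallest such N is 6. Check: g(6) = 1/(1 * 64) = 1/64 < 1/32.

6


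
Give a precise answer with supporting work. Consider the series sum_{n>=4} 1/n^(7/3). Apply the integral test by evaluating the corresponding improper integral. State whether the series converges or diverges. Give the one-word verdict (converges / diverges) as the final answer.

Let f(x) = x^(-7/3). Then f is positive, continuous, and decreasing on [4, infinity), so the integral test applies.
Compute the improper integral int_{4}^infinity f(x) dx:
  antiderivative F(x) = -3/(4*x^(4/3)).
  As x -> infinity, F(x) -> 0 (since p = 7/3 > 1).
  So int = F(infinity) - F(4) = 0 - (-3*2^(1/3)/32) = 3*2^(1/3)/32.
  Finite, so by the integral test, the series converges.

converges


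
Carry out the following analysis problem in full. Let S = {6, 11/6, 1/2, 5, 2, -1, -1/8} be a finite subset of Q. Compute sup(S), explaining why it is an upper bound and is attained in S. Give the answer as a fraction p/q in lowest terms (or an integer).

S is finite, so sup(S) = max(S).
Sorted decreasing:
6, 5, 2, 11/6, 1/2, -1/8, -1
The extremum is 6.
For every x in S, x <= 6. And 6 is in S, so it is attained.
Therefore sup(S) = 6.

6


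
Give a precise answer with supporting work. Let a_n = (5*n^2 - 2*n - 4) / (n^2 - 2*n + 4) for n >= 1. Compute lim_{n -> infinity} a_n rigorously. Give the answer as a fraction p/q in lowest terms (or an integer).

Divide numerator and denominator by n^2, the highest power:
numerator / n^2 = 5 - 2/n - 4/n^2
denominator / n^2 = 1 - 2/n + 4/n^2
As n -> infinity, all terms of the form c/n^k (k >= 1) tend to 0.
So numerator / n^2 -> 5 and denominator / n^2 -> 1.
Therefore lim a_n = 5.

5


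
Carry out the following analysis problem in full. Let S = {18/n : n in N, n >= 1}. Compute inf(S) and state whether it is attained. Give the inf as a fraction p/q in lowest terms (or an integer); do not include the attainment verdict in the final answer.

Analysis:
- Values: 18, 9, 6, 9/2, ... strictly decreasing.
- The maximum is 18 (n=1); sup = 18 (attained).
- The set is bounded below by 0; 18/n -> 0 so 0 is the greatest lower bound.
- 0 is not in the set, so inf = 0 is not attained.
Conclusion: inf(S) = 0, not attained in S.

0


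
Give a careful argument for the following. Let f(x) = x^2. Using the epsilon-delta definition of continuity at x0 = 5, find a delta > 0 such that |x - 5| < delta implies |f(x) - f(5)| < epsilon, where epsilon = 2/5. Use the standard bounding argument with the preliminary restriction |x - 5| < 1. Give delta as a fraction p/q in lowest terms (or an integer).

Factor: |x^2 - (5)^2| = |x - 5| * |x + 5|.
Impose |x - 5| < 1 first. Then |x + 5| = |(x - 5) + 2*(5)| <= |x - 5| + 2*|5| < 1 + 10 = 11.
So |x^2 - (5)^2| < delta * 11.
We need delta * 11 <= 2/5, i.e. delta <= 2/5/11 = 2/55.
Since 2/55 < 1, this is tighter than 1; take delta = 2/55.
So delta = 2/55 works.

2/55


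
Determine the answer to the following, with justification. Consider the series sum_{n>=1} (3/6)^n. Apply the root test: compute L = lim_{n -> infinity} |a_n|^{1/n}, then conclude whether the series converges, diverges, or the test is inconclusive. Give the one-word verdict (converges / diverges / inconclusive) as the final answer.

Let a_n denote the general term. Form |a_n|^(1/n) and simplify:
|a_n|^(1/n) = 1/2
Take the limit as n -> infinity: L = 1/2.
Since L = 1/2 < 1, the root test implies convergence.

converges


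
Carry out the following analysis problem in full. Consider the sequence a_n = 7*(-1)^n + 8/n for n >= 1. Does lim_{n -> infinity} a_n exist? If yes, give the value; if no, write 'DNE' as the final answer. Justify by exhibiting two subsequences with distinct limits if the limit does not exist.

Examine the behaviour of a_n along subsequences.
a_{2k} = 7 + 8/(2k) -> 7. a_{2k+1} = -7 + 8/(2k+1) -> -7.
Since these two subsequential limits are 7 and -7, distinct, the full sequence cannot converge (a convergent sequence has all subsequences tending to the same limit). So lim a_n does not exist.

DNE


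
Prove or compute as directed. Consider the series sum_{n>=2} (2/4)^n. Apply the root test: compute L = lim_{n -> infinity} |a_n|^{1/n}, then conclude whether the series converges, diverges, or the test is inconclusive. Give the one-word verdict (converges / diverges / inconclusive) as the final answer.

Let a_n denote the general term. Form |a_n|^(1/n) and simplify:
|a_n|^(1/n) = 1/2
Take the limit as n -> infinity: L = 1/2.
Since L = 1/2 < 1, the root test implies convergence.

converges


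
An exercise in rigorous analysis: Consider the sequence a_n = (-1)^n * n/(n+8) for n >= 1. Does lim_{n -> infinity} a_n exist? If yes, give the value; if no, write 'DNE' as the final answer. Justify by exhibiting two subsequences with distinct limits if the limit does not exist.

Examine the behaviour of a_n along subsequences.
a_{2k} = 2k/(2k+8) -> 1. a_{2k+1} = -(2k+1)/(2k+9) -> -1.
Since these two subsequential limits are 1 and -1, distinct, the full sequence cannot converge (a convergent sequence has all subsequences tending to the same limit). So lim a_n does not exist.

DNE


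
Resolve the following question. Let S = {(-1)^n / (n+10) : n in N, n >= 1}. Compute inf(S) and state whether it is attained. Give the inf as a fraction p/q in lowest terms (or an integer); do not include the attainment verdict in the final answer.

Analysis:
- Values: -1/11, 1/12, -1/13, 1/14, -1/15, ...
- Positive terms (even n): 1/(2+10), 1/(4+10), ... decreasing -> max = 1/12 (n=2).
- Negative terms (odd n): -1/(1+10), -1/(3+10), ... increasing -> min = -1/11 (n=1).
- So sup = 1/12 (attained at n=2); inf = -1/11 (attained at n=1).
Conclusion: inf(S) = -1/11, attained in S.

-1/11


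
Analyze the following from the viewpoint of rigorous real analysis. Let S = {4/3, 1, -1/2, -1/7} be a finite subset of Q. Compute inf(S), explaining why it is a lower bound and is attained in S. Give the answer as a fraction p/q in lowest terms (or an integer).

S is finite, so inf(S) = min(S).
Sorted increasing:
-1/2, -1/7, 1, 4/3
The extremum is -1/2.
For every x in S, x >= -1/2. And -1/2 is in S, so it is attained.
Therefore inf(S) = -1/2.

-1/2


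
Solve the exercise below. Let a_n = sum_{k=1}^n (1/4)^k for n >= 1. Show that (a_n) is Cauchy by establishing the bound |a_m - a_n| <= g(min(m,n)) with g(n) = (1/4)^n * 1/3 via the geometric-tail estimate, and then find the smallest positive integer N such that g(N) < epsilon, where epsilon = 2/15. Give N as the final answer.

For m > n >= 1: |a_m - a_n| = sum_{k=n+1}^m (1/4)^k < sum_{k=n+1}^infinity (1/4)^k = (1/4)^(n+1) / (1 - 1/4) = (1/4)^n * (1/4) * (4/3) = (1/4)^n * 1/3.
So g(n) = (1/4)^n / 3. Since g(n) -> 0, (a_n) is Cauchy.
Now solve g(N) < 2/15: (1/4)^N / 3 < 2/15 <=> 4^N > 1 / (3 * 2/15) = 5/2.
Check powers of 4: 4^0 = 1 <= 5/2, 4^1 = 4 > 5/2.
So the smallest such N is 1. Check: g(1) = 1/(3 * 4) = 1/12 < 2/15.

1


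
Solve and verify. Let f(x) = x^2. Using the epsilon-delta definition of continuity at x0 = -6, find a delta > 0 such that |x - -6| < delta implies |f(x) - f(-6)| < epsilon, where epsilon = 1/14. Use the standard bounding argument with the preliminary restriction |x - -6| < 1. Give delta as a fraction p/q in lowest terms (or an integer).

Factor: |x^2 - (-6)^2| = |x - -6| * |x + -6|.
Impose |x - -6| < 1 first. Then |x + -6| = |(x - -6) + 2*(-6)| <= |x - -6| + 2*|-6| < 1 + 12 = 13.
So |x^2 - (-6)^2| < delta * 13.
We need delta * 13 <= 1/14, i.e. delta <= 1/14/13 = 1/182.
Since 1/182 < 1, this is tighter than 1; take delta = 1/182.
So delta = 1/182 works.

1/182


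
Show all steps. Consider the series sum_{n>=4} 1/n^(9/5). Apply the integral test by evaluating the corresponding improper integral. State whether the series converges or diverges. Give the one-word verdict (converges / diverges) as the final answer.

Let f(x) = x^(-9/5). Then f is positive, continuous, and decreasing on [4, infinity), so the integral test applies.
Compute the improper integral int_{4}^infinity f(x) dx:
  antiderivative F(x) = -5/(4*x^(4/5)).
  As x -> infinity, F(x) -> 0 (since p = 9/5 > 1).
  So int = F(infinity) - F(4) = 0 - (-5*2^(2/5)/16) = 5*2^(2/5)/16.
  Finite, so by the integral test, the series converges.

converges


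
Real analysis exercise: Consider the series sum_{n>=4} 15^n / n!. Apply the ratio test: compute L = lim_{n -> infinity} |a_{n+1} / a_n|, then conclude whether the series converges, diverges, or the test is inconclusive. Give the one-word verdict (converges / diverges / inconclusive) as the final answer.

Let a_n denote the general term. Form the ratio a_{n+1}/a_n and simplify:
a_{n+1}/a_n = 15/(n + 1)
Take the limit as n -> infinity: L = 0.
Since L = 0 < 1, the ratio test implies the series converges.

converges


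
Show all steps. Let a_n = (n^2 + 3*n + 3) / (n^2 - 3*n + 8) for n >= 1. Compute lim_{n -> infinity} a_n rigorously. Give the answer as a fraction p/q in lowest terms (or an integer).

Divide numerator and denominator by n^2, the highest power:
numerator / n^2 = 1 + 3/n + 3/n^2
denominator / n^2 = 1 - 3/n + 8/n^2
As n -> infinity, all terms of the form c/n^k (k >= 1) tend to 0.
So numerator / n^2 -> 1 and denominator / n^2 -> 1.
Therefore lim a_n = 1.

1


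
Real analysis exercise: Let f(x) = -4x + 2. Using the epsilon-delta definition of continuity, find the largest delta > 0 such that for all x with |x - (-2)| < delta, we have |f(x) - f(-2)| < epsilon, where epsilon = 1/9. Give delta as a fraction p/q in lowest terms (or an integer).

We compute f(-2) = -4*(-2) + 2 = 10.
|f(x) - f(-2)| = |-4x + 2 - (10)| = |-4(x - (-2))| = 4|x - (-2)|.
We need 4|x - (-2)| < 1/9, i.e. |x - (-2)| < 1/9 / 4 = 1/36.
So any delta <= 1/36 works. Conversely, if delta > 1/36, then x = -2 + 1/36 satisfies |x - (-2)| = 1/36 < delta but |f(x) - f(-2)| = 4 * 1/36 = 1/9, which is not < 1/9; so no larger delta works.
Hence the largest such delta is 1/36.

1/36


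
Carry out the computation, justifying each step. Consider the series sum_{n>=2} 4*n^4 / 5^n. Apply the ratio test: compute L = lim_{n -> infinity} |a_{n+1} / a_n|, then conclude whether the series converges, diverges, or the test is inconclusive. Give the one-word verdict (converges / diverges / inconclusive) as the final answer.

Let a_n denote the general term. Form the ratio a_{n+1}/a_n and simplify:
a_{n+1}/a_n = (n + 1)^4/(5*n^4)
Take the limit as n -> infinity: L = 1/5.
Since L = 1/5 < 1, the ratio test implies the series converges.

converges


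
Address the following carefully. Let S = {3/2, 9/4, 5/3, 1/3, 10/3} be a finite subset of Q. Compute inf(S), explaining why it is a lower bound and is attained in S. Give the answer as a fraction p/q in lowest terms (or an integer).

S is finite, so inf(S) = min(S).
Sorted increasing:
1/3, 3/2, 5/3, 9/4, 10/3
The extremum is 1/3.
For every x in S, x >= 1/3. And 1/3 is in S, so it is attained.
Therefore inf(S) = 1/3.

1/3


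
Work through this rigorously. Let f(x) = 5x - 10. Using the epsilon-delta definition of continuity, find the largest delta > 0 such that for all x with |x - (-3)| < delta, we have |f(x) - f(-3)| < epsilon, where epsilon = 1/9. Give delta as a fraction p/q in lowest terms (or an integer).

We compute f(-3) = 5*(-3) - 10 = -25.
|f(x) - f(-3)| = |5x - 10 - (-25)| = |5(x - (-3))| = 5|x - (-3)|.
We need 5|x - (-3)| < 1/9, i.e. |x - (-3)| < 1/9 / 5 = 1/45.
So any delta <= 1/45 works. Conversely, if delta > 1/45, then x = -3 + 1/45 satisfies |x - (-3)| = 1/45 < delta but |f(x) - f(-3)| = 5 * 1/45 = 1/9, which is not < 1/9; so no larger delta works.
Hence the largest such delta is 1/45.

1/45


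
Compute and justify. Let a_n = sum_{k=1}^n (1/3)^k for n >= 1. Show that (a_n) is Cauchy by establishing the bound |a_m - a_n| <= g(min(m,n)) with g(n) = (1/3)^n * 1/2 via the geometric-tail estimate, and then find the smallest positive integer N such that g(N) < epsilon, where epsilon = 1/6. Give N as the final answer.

For m > n >= 1: |a_m - a_n| = sum_{k=n+1}^m (1/3)^k < sum_{k=n+1}^infinity (1/3)^k = (1/3)^(n+1) / (1 - 1/3) = (1/3)^n * (1/3) * (3/2) = (1/3)^n * 1/2.
So g(n) = (1/3)^n / 2. Since g(n) -> 0, (a_n) is Cauchy.
Now solve g(N) < 1/6: (1/3)^N / 2 < 1/6 <=> 3^N > 1 / (2 * 1/6) = 3.
Check powers of 3: 3^1 = 3 <= 3, 3^2 = 9 > 3.
So the smallest such N is 2. Check: g(2) = 1/(2 * 9) = 1/18 < 1/6.

2


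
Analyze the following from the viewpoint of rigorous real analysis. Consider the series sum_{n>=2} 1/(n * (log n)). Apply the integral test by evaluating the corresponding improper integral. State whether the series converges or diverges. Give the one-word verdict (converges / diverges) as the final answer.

Let f(x) = 1/(x*log(x)). Then f is positive, continuous, and decreasing on [2, infinity), so the integral test applies.
Compute the improper integral int_{2}^infinity f(x) dx:
  antiderivative F(x) = log(log(x)).
  F(x) = log(log(x)) -> infinity as x -> infinity. The integral diverges, so by the integral test, the series diverges.

diverges


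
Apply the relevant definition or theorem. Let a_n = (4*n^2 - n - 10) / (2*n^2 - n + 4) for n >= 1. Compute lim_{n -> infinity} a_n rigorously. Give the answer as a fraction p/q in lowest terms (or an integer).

Divide numerator and denominator by n^2, the highest power:
numerator / n^2 = 4 - 1/n - 10/n^2
denominator / n^2 = 2 - 1/n + 4/n^2
As n -> infinity, all terms of the form c/n^k (k >= 1) tend to 0.
So numerator / n^2 -> 4 and denominator / n^2 -> 2.
Therefore lim a_n = 2.

2


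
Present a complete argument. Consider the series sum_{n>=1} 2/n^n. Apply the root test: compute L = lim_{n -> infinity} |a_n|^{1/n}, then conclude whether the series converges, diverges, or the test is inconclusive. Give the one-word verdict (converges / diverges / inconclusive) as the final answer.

Let a_n denote the general term. Form |a_n|^(1/n) and simplify:
|a_n|^(1/n) = 2^(1/n)/n
Take the limit as n -> infinity: L = 0.
Since L = 0 < 1, the root test implies convergence.

converges


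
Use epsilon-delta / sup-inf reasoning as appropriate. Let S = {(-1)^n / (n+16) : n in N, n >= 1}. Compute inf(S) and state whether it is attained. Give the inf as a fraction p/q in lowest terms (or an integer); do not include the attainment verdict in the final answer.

Analysis:
- Values: -1/17, 1/18, -1/19, 1/20, -1/21, ...
- Positive terms (even n): 1/(2+16), 1/(4+16), ... decreasing -> max = 1/18 (n=2).
- Negative terms (odd n): -1/(1+16), -1/(3+16), ... increasing -> min = -1/17 (n=1).
- So sup = 1/18 (attained at n=2); inf = -1/17 (attained at n=1).
Conclusion: inf(S) = -1/17, attained in S.

-1/17


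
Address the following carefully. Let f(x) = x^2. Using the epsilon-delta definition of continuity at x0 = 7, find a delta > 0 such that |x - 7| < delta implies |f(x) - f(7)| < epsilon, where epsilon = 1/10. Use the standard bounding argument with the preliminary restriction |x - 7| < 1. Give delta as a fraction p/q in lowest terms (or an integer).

Factor: |x^2 - (7)^2| = |x - 7| * |x + 7|.
Impose |x - 7| < 1 first. Then |x + 7| = |(x - 7) + 2*(7)| <= |x - 7| + 2*|7| < 1 + 14 = 15.
So |x^2 - (7)^2| < delta * 15.
We need delta * 15 <= 1/10, i.e. delta <= 1/10/15 = 1/150.
Since 1/150 < 1, this is tighter than 1; take delta = 1/150.
So delta = 1/150 works.

1/150


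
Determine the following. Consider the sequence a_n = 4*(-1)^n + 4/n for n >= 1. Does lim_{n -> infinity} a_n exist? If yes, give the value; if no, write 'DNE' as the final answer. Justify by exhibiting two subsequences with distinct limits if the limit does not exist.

Examine the behaviour of a_n along subsequences.
a_{2k} = 4 + 4/(2k) -> 4. a_{2k+1} = -4 + 4/(2k+1) -> -4.
Since these two subsequential limits are 4 and -4, distinct, the full sequence cannot converge (a convergent sequence has all subsequences tending to the same limit). So lim a_n does not exist.

DNE


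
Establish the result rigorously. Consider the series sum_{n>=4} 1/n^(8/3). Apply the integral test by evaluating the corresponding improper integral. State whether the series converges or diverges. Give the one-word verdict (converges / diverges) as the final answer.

Let f(x) = x^(-8/3). Then f is positive, continuous, and decreasing on [4, infinity), so the integral test applies.
Compute the improper integral int_{4}^infinity f(x) dx:
  antiderivative F(x) = -3/(5*x^(5/3)).
  As x -> infinity, F(x) -> 0 (since p = 8/3 > 1).
  So int = F(infinity) - F(4) = 0 - (-3*2^(2/3)/80) = 3*2^(2/3)/80.
  Finite, so by the integral test, the series converges.

converges


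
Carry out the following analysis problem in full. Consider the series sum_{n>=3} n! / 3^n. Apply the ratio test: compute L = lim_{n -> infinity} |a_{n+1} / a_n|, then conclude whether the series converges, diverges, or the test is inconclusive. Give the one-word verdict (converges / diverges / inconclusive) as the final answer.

Let a_n denote the general term. Form the ratio a_{n+1}/a_n and simplify:
a_{n+1}/a_n = n/3 + 1/3
Take the limit as n -> infinity: L = infinity.
Since L = infinity > 1 (or L = infinity), the ratio test implies the series diverges.

diverges


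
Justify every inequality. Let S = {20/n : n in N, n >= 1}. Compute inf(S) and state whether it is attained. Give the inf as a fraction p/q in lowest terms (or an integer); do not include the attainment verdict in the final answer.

Analysis:
- Values: 20, 10, 20/3, 5, ... strictly decreasing.
- The maximum is 20 (n=1); sup = 20 (attained).
- The set is bounded below by 0; 20/n -> 0 so 0 is the greatest lower bound.
- 0 is not in the set, so inf = 0 is not attained.
Conclusion: inf(S) = 0, not attained in S.

0


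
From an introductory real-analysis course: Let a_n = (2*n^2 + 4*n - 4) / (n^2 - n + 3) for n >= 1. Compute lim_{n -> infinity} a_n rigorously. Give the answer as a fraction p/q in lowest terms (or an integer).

Divide numerator and denominator by n^2, the highest power:
numerator / n^2 = 2 + 4/n - 4/n^2
denominator / n^2 = 1 - 1/n + 3/n^2
As n -> infinity, all terms of the form c/n^k (k >= 1) tend to 0.
So numerator / n^2 -> 2 and denominator / n^2 -> 1.
Therefore lim a_n = 2.

2


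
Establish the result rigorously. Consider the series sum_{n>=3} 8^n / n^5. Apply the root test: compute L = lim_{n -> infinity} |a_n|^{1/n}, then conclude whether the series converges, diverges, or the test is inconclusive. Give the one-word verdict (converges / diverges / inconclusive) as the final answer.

Let a_n denote the general term. Form |a_n|^(1/n) and simplify:
|a_n|^(1/n) = 8/n^(5/n)
Take the limit as n -> infinity: L = 8.
Since L = 8 > 1, the root test implies divergence.

diverges


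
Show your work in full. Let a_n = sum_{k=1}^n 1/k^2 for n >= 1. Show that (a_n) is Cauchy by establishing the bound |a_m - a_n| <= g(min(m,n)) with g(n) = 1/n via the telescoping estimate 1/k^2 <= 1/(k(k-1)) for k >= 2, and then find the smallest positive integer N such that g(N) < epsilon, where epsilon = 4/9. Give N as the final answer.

For m > n >= 1: |a_m - a_n| = sum_{k=n+1}^m 1/k^2.
Use 1/k^2 <= 1/(k(k-1)) = 1/(k-1) - 1/k for k >= 2:
sum_{k=n+1}^m 1/k^2 <= sum_{k=n+1}^m (1/(k-1) - 1/k) = 1/n - 1/m <= 1/n.
By symmetry the same bound holds with n,m swapped, so |a_m - a_n| <= 1/min(m,n) = g(min(m,n)). Since g(n) -> 0, (a_n) is Cauchy.
Now solve g(N) < 4/9: 1/N < 4/9 <=> N > 1/(4/9) = 9/4.
The smallest integer strictly greater than 9/4 is N = 3.
Check: g(3) = 1/3 < 4/9; g(2) = 1/2 >= 4/9. So N = 3.

3


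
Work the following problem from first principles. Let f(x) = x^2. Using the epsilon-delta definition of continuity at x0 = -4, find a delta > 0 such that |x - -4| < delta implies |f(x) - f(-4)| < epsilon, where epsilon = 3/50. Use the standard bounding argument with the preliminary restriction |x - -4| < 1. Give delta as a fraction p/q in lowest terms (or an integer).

Factor: |x^2 - (-4)^2| = |x - -4| * |x + -4|.
Impose |x - -4| < 1 first. Then |x + -4| = |(x - -4) + 2*(-4)| <= |x - -4| + 2*|-4| < 1 + 8 = 9.
So |x^2 - (-4)^2| < delta * 9.
We need delta * 9 <= 3/50, i.e. delta <= 3/50/9 = 1/150.
Since 1/150 < 1, this is tighter than 1; take delta = 1/150.
So delta = 1/150 works.

1/150


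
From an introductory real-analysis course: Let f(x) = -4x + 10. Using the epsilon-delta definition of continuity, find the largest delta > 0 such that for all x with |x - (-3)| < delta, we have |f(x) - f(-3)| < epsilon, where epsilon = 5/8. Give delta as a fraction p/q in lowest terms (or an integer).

We compute f(-3) = -4*(-3) + 10 = 22.
|f(x) - f(-3)| = |-4x + 10 - (22)| = |-4(x - (-3))| = 4|x - (-3)|.
We need 4|x - (-3)| < 5/8, i.e. |x - (-3)| < 5/8 / 4 = 5/32.
So any delta <= 5/32 works. Conversely, if delta > 5/32, then x = -3 + 5/32 satisfies |x - (-3)| = 5/32 < delta but |f(x) - f(-3)| = 4 * 5/32 = 5/8, which is not < 5/8; so no larger delta works.
Hence the largest such delta is 5/32.

5/32


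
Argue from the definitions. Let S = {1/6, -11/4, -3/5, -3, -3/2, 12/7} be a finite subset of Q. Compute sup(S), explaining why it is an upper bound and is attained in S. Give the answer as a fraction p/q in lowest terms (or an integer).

S is finite, so sup(S) = max(S).
Sorted decreasing:
12/7, 1/6, -3/5, -3/2, -11/4, -3
The extremum is 12/7.
For every x in S, x <= 12/7. And 12/7 is in S, so it is attained.
Therefore sup(S) = 12/7.

12/7


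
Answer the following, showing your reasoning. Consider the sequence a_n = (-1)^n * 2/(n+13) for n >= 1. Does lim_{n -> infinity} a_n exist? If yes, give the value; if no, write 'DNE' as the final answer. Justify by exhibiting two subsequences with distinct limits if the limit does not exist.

Examine the behaviour of a_n along subsequences.
Even-n subsequence a_{2k} = 2/(2k+13) -> 0. Odd-n subsequence a_{2k+1} = -2/(2k+14) -> 0. Both tend to 0, which suggests the limit is 0; verify directly.
|a_n - 0| = 2/(n+13) < 2/n for every n >= 1.
Given epsilon > 0, choose a positive integer N > 2/epsilon. Then for all n >= N, |a_n| < 2/n <= 2/N < epsilon.
So by the definition of the limit, lim a_n exists and equals 0.

0


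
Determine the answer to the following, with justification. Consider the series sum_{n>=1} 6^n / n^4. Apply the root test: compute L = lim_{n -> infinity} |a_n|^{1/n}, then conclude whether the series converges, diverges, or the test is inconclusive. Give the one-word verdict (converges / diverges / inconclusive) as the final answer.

Let a_n denote the general term. Form |a_n|^(1/n) and simplify:
|a_n|^(1/n) = 6/n^(4/n)
Take the limit as n -> infinity: L = 6.
Since L = 6 > 1, the root test implies divergence.

diverges


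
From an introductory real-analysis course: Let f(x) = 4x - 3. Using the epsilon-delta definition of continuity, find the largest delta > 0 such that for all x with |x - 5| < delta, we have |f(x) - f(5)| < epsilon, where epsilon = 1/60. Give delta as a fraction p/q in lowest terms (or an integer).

We compute f(5) = 4*(5) - 3 = 17.
|f(x) - f(5)| = |4x - 3 - (17)| = |4(x - 5)| = 4|x - 5|.
We need 4|x - 5| < 1/60, i.e. |x - 5| < 1/60 / 4 = 1/240.
So any delta <= 1/240 works. Conversely, if delta > 1/240, then x = 5 + 1/240 satisfies |x - 5| = 1/240 < delta but |f(x) - f(5)| = 4 * 1/240 = 1/60, which is not < 1/60; so no larger delta works.
Hence the largest such delta is 1/240.

1/240


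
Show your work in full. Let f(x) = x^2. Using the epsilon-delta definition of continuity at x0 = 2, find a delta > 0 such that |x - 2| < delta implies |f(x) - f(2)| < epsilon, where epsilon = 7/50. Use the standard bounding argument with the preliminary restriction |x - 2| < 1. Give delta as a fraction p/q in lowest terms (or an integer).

Factor: |x^2 - (2)^2| = |x - 2| * |x + 2|.
Impose |x - 2| < 1 first. Then |x + 2| = |(x - 2) + 2*(2)| <= |x - 2| + 2*|2| < 1 + 4 = 5.
So |x^2 - (2)^2| < delta * 5.
We need delta * 5 <= 7/50, i.e. delta <= 7/50/5 = 7/250.
Since 7/250 < 1, this is tighter than 1; take delta = 7/250.
So delta = 7/250 works.

7/250


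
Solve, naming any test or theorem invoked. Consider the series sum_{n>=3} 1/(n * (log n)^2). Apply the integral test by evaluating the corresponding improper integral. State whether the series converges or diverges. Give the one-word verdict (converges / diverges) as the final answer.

Let f(x) = 1/(x*log(x)^2). Then f is positive, continuous, and decreasing on [3, infinity), so the integral test applies.
Compute the improper integral int_{3}^infinity f(x) dx:
  antiderivative F(x) = -1/log(x).
  F(x) -> 0 as x -> infinity.  int = 0 - F(3) = 1/log(3) < infinity. By the integral test, the series converges.

converges


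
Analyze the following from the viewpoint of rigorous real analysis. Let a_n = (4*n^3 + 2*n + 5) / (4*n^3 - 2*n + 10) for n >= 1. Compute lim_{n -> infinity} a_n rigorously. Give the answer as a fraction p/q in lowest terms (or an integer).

Divide numerator and denominator by n^3, the highest power:
numerator / n^3 = 4 + 2/n^2 + 5/n^3
denominator / n^3 = 4 - 2/n^2 + 10/n^3
As n -> infinity, all terms of the form c/n^k (k >= 1) tend to 0.
So numerator / n^3 -> 4 and denominator / n^3 -> 4.
Therefore lim a_n = 1.

1


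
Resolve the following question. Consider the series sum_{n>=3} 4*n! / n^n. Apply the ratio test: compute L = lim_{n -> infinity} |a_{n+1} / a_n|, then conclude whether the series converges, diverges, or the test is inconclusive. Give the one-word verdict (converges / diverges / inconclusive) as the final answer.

Let a_n denote the general term. Form the ratio a_{n+1}/a_n and simplify:
a_{n+1}/a_n = (n/(n + 1))^n
Take the limit as n -> infinity: L = exp(-1).
Since L = exp(-1) < 1, the ratio test implies the series converges.

converges


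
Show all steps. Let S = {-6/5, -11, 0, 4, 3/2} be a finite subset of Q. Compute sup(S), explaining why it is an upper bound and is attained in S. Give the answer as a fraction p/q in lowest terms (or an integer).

S is finite, so sup(S) = max(S).
Sorted decreasing:
4, 3/2, 0, -6/5, -11
The extremum is 4.
For every x in S, x <= 4. And 4 is in S, so it is attained.
Therefore sup(S) = 4.

4


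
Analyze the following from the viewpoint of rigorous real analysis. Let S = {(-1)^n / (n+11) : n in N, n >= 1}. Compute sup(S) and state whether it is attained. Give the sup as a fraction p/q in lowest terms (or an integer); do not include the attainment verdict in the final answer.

Analysis:
- Values: -1/12, 1/13, -1/14, 1/15, -1/16, ...
- Positive terms (even n): 1/(2+11), 1/(4+11), ... decreasing -> max = 1/13 (n=2).
- Negative terms (odd n): -1/(1+11), -1/(3+11), ... increasing -> min = -1/12 (n=1).
- So sup = 1/13 (attained at n=2); inf = -1/12 (attained at n=1).
Conclusion: sup(S) = 1/13, attained in S.

1/13
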